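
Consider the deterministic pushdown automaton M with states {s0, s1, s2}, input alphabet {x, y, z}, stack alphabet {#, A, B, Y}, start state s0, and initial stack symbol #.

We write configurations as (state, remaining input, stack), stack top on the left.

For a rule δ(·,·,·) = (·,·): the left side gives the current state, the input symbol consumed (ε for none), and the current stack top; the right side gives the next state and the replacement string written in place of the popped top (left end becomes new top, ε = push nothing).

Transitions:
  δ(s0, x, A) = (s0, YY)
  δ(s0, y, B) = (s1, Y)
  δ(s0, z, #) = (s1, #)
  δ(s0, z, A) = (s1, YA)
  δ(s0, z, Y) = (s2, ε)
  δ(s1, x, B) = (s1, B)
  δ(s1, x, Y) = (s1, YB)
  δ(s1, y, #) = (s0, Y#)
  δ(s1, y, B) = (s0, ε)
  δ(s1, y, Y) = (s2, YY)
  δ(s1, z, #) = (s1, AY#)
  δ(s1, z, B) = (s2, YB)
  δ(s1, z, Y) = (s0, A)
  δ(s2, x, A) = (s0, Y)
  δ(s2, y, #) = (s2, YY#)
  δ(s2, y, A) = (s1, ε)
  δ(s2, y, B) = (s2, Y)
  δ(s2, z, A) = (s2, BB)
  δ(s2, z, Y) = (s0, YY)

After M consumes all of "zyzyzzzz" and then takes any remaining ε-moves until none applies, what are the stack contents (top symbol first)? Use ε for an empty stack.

(s0, zyzyzzzz, #)
  read z, top #: go to s1, push # → (s1, yzyzzzz, #)
  read y, top #: go to s0, push Y# → (s0, zyzzzz, Y#)
  read z, top Y: go to s2, push ε → (s2, yzzzz, #)
  read y, top #: go to s2, push YY# → (s2, zzzz, YY#)
  read z, top Y: go to s0, push YY → (s0, zzz, YYY#)
  read z, top Y: go to s2, push ε → (s2, zz, YY#)
  read z, top Y: go to s0, push YY → (s0, z, YYY#)
  read z, top Y: go to s2, push ε → (s2, ε, YY#)
All input consumed in state s2 with stack YY#.

YY#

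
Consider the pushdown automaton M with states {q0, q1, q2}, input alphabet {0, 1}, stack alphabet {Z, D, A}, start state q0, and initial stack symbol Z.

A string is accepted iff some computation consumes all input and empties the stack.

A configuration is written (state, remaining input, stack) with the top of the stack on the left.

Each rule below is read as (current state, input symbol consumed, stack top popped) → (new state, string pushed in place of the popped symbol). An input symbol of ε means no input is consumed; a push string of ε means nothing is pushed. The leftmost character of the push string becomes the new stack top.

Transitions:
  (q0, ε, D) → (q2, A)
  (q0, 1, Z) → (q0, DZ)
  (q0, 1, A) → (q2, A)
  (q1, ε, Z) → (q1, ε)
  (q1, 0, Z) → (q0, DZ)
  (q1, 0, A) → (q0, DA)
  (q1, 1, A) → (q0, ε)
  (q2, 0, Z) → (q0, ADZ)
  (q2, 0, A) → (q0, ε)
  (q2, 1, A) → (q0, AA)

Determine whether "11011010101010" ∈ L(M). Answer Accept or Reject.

Reject

No computation consumes all input and empties the stack.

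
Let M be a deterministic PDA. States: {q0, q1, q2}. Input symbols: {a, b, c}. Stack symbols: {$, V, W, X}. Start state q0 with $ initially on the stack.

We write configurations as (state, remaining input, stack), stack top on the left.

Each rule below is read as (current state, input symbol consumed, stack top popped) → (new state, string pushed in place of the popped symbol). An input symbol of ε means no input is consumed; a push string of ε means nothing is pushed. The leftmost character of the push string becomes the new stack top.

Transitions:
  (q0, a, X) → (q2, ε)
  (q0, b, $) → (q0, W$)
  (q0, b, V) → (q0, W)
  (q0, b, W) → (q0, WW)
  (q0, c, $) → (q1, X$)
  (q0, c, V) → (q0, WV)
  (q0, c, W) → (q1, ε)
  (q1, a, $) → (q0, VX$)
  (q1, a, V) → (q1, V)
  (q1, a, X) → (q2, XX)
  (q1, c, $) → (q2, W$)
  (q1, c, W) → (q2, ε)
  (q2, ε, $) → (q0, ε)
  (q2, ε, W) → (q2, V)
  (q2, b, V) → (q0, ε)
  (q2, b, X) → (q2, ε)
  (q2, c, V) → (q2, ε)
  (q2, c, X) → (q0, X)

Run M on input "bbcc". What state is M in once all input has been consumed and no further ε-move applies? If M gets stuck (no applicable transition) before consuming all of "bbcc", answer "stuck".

q0

(q0, bbcc, $) ⊢ (q0, bcc, W$) ⊢ (q0, cc, WW$) ⊢ (q1, c, W$) ⊢ (q2, ε, $) ⊢ (q0, ε, ε)
All input consumed; M is in state q0.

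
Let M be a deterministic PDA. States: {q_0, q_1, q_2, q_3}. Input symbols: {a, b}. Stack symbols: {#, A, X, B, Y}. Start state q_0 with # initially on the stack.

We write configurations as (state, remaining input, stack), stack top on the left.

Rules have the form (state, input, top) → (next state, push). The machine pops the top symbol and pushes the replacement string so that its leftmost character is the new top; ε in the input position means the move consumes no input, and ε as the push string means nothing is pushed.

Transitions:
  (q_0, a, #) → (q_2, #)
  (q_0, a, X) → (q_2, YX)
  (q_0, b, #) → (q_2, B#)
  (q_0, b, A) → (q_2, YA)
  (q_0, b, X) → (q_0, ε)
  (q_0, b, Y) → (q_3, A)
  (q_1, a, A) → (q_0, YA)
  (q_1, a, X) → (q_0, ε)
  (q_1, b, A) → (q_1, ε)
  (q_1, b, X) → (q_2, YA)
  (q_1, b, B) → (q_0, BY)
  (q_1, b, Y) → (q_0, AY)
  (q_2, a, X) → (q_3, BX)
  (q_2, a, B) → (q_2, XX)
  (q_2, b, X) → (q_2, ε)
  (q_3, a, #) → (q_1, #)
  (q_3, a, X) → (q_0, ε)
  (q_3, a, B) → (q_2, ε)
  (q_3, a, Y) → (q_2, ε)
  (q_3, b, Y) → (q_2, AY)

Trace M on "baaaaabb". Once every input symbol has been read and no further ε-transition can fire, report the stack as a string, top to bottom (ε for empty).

(q_0, baaaaabb, #)
  read b, top #: go to q_2, push B# → (q_2, aaaaabb, B#)
  read a, top B: go to q_2, push XX → (q_2, aaaabb, XX#)
  read a, top X: go to q_3, push BX → (q_3, aaabb, BXX#)
  read a, top B: go to q_2, push ε → (q_2, aabb, XX#)
  read a, top X: go to q_3, push BX → (q_3, abb, BXX#)
  read a, top B: go to q_2, push ε → (q_2, bb, XX#)
  read b, top X: go to q_2, push ε → (q_2, b, X#)
  read b, top X: go to q_2, push ε → (q_2, ε, #)
All input consumed in state q_2 with stack #.

#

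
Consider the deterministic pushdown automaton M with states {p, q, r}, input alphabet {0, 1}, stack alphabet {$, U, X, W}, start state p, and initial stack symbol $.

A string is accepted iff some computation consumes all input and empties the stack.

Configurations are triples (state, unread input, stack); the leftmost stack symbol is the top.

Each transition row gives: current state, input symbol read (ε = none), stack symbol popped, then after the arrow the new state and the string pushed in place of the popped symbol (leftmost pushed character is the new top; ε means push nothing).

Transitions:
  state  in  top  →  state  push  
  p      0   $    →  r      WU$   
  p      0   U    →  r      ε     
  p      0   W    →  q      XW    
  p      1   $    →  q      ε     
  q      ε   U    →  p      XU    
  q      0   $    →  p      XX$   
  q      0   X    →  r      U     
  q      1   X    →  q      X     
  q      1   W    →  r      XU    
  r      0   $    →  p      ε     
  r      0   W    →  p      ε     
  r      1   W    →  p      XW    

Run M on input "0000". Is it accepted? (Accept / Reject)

(p, 0000, $) ⊢ (r, 000, WU$) ⊢ (p, 00, U$) ⊢ (r, 0, $) ⊢ (p, ε, ε)
All input consumed and the stack is empty.

Accept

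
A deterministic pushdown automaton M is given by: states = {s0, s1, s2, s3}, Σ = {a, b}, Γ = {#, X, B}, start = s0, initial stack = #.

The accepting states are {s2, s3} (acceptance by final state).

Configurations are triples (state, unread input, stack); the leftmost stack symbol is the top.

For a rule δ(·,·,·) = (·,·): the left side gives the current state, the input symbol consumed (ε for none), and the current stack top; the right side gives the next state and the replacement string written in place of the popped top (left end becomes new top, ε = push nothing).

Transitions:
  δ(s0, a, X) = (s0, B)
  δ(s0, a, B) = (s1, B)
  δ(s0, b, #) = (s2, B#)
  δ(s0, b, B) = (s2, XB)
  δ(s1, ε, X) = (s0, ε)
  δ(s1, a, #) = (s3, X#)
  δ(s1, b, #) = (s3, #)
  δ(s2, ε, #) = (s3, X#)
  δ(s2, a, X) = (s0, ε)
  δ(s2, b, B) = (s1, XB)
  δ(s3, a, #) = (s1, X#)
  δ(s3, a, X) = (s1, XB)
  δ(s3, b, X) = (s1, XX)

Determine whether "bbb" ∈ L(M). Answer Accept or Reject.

(s0, bbb, #)
  read b, top #: go to s2, push B# → (s2, bb, B#)
  read b, top B: go to s1, push XB → (s1, b, XB#)
  ε-move, top X: go to s0, push ε → (s0, b, B#)
  read b, top B: go to s2, push XB → (s2, ε, XB#)
All input consumed; state s2 ∈ F.

Accept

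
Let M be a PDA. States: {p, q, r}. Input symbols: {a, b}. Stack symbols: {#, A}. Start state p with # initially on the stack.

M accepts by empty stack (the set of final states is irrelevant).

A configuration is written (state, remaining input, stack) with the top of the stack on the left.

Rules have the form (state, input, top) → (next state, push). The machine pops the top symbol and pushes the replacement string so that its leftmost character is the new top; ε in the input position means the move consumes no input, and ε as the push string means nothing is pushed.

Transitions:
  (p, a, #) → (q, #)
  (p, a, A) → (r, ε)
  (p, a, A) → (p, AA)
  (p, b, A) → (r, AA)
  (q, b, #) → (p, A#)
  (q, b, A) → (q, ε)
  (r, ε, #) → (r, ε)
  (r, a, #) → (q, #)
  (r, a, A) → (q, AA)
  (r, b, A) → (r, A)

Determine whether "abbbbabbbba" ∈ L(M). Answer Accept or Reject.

Accept

One accepting computation: (p, abbbbabbbba, #) ⊢ (q, bbbbabbbba, #) ⊢ (p, bbbabbbba, A#) ⊢ (r, bbabbbba, AA#) ⊢ (r, babbbba, AA#) ⊢ (r, abbbba, AA#) ⊢ (q, bbbba, AAA#) ⊢ (q, bbba, AA#) ⊢ (q, bba, A#) ⊢ (q, ba, #) ⊢ (p, a, A#) ⊢ (r, ε, #) ⊢ (r, ε, ε)
All input consumed and the stack is empty.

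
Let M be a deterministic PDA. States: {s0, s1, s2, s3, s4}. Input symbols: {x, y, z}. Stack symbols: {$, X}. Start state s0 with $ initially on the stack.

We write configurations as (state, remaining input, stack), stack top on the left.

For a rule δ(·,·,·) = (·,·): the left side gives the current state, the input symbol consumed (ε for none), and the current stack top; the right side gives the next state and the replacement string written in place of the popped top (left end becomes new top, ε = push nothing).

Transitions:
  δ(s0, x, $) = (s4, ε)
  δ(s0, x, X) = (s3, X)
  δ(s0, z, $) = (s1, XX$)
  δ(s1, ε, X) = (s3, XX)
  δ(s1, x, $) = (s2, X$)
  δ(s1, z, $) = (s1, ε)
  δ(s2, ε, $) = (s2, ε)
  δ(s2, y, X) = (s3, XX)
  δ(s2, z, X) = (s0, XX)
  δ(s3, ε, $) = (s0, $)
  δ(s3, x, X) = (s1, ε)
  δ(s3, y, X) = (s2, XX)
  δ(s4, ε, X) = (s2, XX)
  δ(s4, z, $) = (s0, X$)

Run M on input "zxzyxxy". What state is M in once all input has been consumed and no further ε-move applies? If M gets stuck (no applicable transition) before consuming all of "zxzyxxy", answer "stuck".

stuck

(s0, zxzyxxy, $) ⊢ (s1, xzyxxy, XX$) ⊢ (s3, xzyxxy, XXX$) ⊢ (s1, zyxxy, XX$) ⊢ (s3, zyxxy, XXX$)
No transition for (s3, z, top X); M blocks with input zyxxy remaining.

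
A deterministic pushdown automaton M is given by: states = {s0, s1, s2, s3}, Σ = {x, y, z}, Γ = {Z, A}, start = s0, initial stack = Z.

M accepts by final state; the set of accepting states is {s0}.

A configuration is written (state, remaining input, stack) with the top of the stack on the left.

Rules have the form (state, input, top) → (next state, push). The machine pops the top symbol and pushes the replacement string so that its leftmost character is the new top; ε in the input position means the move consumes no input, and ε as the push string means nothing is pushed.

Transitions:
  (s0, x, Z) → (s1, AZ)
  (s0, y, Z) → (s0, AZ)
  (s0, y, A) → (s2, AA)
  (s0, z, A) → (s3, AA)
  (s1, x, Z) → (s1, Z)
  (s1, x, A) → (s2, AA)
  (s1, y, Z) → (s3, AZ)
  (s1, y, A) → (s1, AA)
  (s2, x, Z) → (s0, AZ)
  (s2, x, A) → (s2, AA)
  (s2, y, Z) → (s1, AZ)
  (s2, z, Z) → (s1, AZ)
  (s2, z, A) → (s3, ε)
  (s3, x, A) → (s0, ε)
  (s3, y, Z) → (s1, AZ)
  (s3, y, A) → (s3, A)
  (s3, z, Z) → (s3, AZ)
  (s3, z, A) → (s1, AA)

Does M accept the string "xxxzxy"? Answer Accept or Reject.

(s0, xxxzxy, Z)
  read x, top Z: go to s1, push AZ → (s1, xxzxy, AZ)
  read x, top A: go to s2, push AA → (s2, xzxy, AAZ)
  read x, top A: go to s2, push AA → (s2, zxy, AAAZ)
  read z, top A: go to s3, push ε → (s3, xy, AAZ)
  read x, top A: go to s0, push ε → (s0, y, AZ)
  read y, top A: go to s2, push AA → (s2, ε, AAZ)
All input consumed; state s2 ∉ F and no further ε-move applies.

Reject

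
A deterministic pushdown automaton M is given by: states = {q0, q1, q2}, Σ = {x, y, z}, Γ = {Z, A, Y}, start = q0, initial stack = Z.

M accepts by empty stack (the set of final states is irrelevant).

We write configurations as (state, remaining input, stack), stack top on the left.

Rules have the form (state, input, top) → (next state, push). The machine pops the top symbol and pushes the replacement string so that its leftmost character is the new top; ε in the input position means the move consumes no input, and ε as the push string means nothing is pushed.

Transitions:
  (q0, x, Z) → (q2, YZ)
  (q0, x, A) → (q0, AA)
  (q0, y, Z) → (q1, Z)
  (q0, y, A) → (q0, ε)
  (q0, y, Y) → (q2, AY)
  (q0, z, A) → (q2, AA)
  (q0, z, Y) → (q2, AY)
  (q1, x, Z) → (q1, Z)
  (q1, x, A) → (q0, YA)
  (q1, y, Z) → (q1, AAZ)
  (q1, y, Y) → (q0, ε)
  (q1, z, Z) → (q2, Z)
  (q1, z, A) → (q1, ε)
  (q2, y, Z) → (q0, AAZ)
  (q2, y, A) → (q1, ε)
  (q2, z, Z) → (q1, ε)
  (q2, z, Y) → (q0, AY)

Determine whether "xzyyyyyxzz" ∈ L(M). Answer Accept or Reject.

(q0, xzyyyyyxzz, Z) ⊢ (q2, zyyyyyxzz, YZ) ⊢ (q0, yyyyyxzz, AYZ) ⊢ (q0, yyyyxzz, YZ) ⊢ (q2, yyyxzz, AYZ) ⊢ (q1, yyxzz, YZ) ⊢ (q0, yxzz, Z) ⊢ (q1, xzz, Z) ⊢ (q1, zz, Z) ⊢ (q2, z, Z) ⊢ (q1, ε, ε)
All input consumed and the stack is empty.

Accept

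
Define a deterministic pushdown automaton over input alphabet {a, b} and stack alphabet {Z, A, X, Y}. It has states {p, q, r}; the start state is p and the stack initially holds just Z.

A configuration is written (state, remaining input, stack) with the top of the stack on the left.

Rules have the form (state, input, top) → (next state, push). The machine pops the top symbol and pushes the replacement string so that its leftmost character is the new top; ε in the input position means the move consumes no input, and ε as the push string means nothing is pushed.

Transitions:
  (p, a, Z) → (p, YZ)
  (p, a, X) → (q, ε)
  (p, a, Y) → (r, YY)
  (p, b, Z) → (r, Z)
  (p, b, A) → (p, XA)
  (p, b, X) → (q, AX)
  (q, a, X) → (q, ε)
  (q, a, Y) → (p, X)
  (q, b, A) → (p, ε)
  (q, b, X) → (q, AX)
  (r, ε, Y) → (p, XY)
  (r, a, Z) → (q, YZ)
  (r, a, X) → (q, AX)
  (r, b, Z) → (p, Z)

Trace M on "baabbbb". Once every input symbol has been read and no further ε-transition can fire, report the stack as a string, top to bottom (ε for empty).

(p, baabbbb, Z)
  read b, top Z: go to r, push Z → (r, aabbbb, Z)
  read a, top Z: go to q, push YZ → (q, abbbb, YZ)
  read a, top Y: go to p, push X → (p, bbbb, XZ)
  read b, top X: go to q, push AX → (q, bbb, AXZ)
  read b, top A: go to p, push ε → (p, bb, XZ)
  read b, top X: go to q, push AX → (q, b, AXZ)
  read b, top A: go to p, push ε → (p, ε, XZ)
All input consumed in state p with stack XZ.

XZ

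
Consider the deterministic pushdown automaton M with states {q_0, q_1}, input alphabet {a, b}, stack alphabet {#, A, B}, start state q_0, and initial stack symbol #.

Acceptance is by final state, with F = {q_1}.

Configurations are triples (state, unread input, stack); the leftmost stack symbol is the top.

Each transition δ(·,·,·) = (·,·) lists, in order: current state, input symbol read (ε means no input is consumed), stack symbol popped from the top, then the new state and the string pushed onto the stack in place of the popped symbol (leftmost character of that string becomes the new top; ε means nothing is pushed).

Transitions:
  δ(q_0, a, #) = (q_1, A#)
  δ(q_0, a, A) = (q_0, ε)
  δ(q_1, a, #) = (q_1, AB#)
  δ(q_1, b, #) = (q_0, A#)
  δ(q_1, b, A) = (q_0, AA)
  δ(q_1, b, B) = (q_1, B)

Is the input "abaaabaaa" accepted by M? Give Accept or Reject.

(q_0, abaaabaaa, #) ⊢ (q_1, baaabaaa, A#) ⊢ (q_0, aaabaaa, AA#) ⊢ (q_0, aabaaa, A#) ⊢ (q_0, abaaa, #) ⊢ (q_1, baaa, A#) ⊢ (q_0, aaa, AA#) ⊢ (q_0, aa, A#) ⊢ (q_0, a, #) ⊢ (q_1, ε, A#)
All input consumed; state q_1 ∈ F.

Accept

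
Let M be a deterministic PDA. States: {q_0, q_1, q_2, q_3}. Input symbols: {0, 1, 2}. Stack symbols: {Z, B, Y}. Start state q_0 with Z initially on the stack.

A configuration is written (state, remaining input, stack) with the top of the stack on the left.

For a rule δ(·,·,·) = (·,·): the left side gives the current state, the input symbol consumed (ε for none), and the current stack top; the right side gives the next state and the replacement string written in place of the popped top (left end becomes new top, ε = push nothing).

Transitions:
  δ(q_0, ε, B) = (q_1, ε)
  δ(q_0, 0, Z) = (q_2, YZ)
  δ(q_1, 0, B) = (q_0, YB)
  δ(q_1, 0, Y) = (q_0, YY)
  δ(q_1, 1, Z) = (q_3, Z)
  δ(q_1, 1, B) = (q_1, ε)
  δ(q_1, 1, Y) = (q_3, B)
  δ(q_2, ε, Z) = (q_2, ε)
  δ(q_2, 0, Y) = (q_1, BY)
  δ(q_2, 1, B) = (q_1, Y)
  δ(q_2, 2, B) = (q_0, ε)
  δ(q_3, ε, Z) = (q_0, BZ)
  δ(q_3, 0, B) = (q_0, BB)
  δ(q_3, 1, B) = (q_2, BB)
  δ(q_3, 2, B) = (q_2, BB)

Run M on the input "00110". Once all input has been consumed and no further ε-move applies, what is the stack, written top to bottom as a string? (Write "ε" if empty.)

(q_0, 00110, Z)
  read 0, top Z: go to q_2, push YZ → (q_2, 0110, YZ)
  read 0, top Y: go to q_1, push BY → (q_1, 110, BYZ)
  read 1, top B: go to q_1, push ε → (q_1, 10, YZ)
  read 1, top Y: go to q_3, push B → (q_3, 0, BZ)
  read 0, top B: go to q_0, push BB → (q_0, ε, BBZ)
  ε-move, top B: go to q_1, push ε → (q_1, ε, BZ)
All input consumed in state q_1 with stack BZ.

BZ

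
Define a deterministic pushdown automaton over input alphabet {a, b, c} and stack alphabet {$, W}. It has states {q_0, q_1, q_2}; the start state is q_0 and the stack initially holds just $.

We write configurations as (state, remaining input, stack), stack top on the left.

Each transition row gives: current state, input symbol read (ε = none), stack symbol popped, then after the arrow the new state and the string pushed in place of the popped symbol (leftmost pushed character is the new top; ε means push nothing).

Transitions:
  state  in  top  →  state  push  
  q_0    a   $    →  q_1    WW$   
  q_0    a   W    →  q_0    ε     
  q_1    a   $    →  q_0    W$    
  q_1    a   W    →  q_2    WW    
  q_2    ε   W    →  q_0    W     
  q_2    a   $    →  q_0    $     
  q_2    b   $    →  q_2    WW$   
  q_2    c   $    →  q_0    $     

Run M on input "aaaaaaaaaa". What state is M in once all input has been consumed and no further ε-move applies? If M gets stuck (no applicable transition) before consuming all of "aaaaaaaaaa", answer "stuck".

(q_0, aaaaaaaaaa, $)
  read a, top $: go to q_1, push WW$ → (q_1, aaaaaaaaa, WW$)
  read a, top W: go to q_2, push WW → (q_2, aaaaaaaa, WWW$)
  ε-move, top W: go to q_0, push W → (q_0, aaaaaaaa, WWW$)
  read a, top W: go to q_0, push ε → (q_0, aaaaaaa, WW$)
  read a, top W: go to q_0, push ε → (q_0, aaaaaa, W$)
  read a, top W: go to q_0, push ε → (q_0, aaaaa, $)
  read a, top $: go to q_1, push WW$ → (q_1, aaaa, WW$)
  read a, top W: go to q_2, push WW → (q_2, aaa, WWW$)
  ε-move, top W: go to q_0, push W → (q_0, aaa, WWW$)
  read a, top W: go to q_0, push ε → (q_0, aa, WW$)
  read a, top W: go to q_0, push ε → (q_0, a, W$)
  read a, top W: go to q_0, push ε → (q_0, ε, $)
All input consumed; M is in state q_0.

q_0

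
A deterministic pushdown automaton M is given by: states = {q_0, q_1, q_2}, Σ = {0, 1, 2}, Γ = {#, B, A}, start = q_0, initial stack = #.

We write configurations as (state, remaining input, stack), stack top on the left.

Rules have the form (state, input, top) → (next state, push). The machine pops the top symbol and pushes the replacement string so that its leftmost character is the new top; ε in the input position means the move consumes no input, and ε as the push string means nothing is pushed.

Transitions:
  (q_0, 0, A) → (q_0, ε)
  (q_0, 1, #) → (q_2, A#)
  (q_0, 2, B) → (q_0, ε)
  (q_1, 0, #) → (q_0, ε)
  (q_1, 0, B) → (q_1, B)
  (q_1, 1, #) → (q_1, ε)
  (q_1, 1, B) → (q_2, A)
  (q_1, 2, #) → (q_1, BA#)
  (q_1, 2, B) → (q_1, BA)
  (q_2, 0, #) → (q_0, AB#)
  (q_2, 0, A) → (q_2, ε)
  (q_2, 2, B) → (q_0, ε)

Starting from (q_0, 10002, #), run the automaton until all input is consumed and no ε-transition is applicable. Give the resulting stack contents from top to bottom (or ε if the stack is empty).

#

(q_0, 10002, #) ⊢ (q_2, 0002, A#) ⊢ (q_2, 002, #) ⊢ (q_0, 02, AB#) ⊢ (q_0, 2, B#) ⊢ (q_0, ε, #)
All input consumed in state q_0 with stack #.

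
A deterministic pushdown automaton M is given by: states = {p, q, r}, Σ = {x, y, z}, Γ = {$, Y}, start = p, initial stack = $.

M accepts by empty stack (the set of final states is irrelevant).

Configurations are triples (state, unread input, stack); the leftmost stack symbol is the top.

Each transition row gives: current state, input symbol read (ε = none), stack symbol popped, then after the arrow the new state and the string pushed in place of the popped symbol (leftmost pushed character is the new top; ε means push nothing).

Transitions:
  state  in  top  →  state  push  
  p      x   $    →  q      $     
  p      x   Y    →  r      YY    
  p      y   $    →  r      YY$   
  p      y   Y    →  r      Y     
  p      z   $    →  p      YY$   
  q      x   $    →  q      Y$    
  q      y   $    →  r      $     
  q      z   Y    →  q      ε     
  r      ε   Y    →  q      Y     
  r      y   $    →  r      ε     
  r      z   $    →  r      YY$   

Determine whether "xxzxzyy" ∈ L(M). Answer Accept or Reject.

(p, xxzxzyy, $)
  read x, top $: go to q, push $ → (q, xzxzyy, $)
  read x, top $: go to q, push Y$ → (q, zxzyy, Y$)
  read z, top Y: go to q, push ε → (q, xzyy, $)
  read x, top $: go to q, push Y$ → (q, zyy, Y$)
  read z, top Y: go to q, push ε → (q, yy, $)
  read y, top $: go to r, push $ → (r, y, $)
  read y, top $: go to r, push ε → (r, ε, ε)
All input consumed and the stack is empty.

Accept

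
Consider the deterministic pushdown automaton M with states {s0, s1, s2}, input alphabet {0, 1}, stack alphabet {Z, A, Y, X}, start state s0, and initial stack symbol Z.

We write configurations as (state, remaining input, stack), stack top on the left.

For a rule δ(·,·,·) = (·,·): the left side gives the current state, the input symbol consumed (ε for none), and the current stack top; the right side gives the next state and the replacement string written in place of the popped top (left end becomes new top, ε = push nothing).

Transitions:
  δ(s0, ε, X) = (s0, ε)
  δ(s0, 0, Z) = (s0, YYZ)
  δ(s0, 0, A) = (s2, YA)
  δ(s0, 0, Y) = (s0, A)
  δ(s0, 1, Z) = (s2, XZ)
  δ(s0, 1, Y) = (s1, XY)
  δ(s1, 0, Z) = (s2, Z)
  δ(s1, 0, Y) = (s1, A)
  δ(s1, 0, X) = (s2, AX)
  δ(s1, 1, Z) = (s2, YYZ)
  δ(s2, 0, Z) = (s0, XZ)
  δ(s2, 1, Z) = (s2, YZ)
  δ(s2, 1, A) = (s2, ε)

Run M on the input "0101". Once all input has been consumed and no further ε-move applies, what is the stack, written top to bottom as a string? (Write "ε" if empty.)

(s0, 0101, Z)
  read 0, top Z: go to s0, push YYZ → (s0, 101, YYZ)
  read 1, top Y: go to s1, push XY → (s1, 01, XYYZ)
  read 0, top X: go to s2, push AX → (s2, 1, AXYYZ)
  read 1, top A: go to s2, push ε → (s2, ε, XYYZ)
All input consumed in state s2 with stack XYYZ.

XYYZ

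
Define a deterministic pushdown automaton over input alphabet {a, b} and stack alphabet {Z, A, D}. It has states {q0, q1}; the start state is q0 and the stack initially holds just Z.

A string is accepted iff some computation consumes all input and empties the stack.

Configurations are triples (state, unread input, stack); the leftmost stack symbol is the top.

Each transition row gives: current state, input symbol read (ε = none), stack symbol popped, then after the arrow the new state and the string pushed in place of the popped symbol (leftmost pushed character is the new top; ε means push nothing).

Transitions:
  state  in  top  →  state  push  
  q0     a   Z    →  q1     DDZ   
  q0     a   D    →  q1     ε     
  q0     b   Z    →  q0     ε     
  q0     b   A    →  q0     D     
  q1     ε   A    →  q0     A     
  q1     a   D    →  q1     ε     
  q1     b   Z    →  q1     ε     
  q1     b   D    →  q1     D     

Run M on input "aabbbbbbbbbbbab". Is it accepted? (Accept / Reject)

Accept

(q0, aabbbbbbbbbbbab, Z) ⊢ (q1, abbbbbbbbbbbab, DDZ) ⊢ (q1, bbbbbbbbbbbab, DZ) ⊢ (q1, bbbbbbbbbbab, DZ) ⊢ (q1, bbbbbbbbbab, DZ) ⊢ (q1, bbbbbbbbab, DZ) ⊢ (q1, bbbbbbbab, DZ) ⊢ (q1, bbbbbbab, DZ) ⊢ (q1, bbbbbab, DZ) ⊢ (q1, bbbbab, DZ) ⊢ (q1, bbbab, DZ) ⊢ (q1, bbab, DZ) ⊢ (q1, bab, DZ) ⊢ (q1, ab, DZ) ⊢ (q1, b, Z) ⊢ (q1, ε, ε)
All input consumed and the stack is empty.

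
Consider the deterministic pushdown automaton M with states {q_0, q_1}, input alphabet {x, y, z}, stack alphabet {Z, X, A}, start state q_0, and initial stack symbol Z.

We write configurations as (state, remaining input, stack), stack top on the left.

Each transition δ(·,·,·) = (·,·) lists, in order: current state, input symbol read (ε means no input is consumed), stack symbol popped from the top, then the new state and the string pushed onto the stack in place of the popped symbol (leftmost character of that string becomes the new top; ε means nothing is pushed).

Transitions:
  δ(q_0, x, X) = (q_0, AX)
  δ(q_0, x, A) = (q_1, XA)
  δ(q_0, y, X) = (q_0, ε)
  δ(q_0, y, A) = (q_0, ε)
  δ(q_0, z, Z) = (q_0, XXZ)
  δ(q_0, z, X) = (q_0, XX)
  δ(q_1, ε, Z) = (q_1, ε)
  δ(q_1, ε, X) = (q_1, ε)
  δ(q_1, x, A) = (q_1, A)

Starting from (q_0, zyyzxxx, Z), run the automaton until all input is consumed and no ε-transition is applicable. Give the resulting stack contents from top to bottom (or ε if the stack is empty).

(q_0, zyyzxxx, Z)
  read z, top Z: go to q_0, push XXZ → (q_0, yyzxxx, XXZ)
  read y, top X: go to q_0, push ε → (q_0, yzxxx, XZ)
  read y, top X: go to q_0, push ε → (q_0, zxxx, Z)
  read z, top Z: go to q_0, push XXZ → (q_0, xxx, XXZ)
  read x, top X: go to q_0, push AX → (q_0, xx, AXXZ)
  read x, top A: go to q_1, push XA → (q_1, x, XAXXZ)
  ε-move, top X: go to q_1, push ε → (q_1, x, AXXZ)
  read x, top A: go to q_1, push A → (q_1, ε, AXXZ)
All input consumed in state q_1 with stack AXXZ.

AXXZ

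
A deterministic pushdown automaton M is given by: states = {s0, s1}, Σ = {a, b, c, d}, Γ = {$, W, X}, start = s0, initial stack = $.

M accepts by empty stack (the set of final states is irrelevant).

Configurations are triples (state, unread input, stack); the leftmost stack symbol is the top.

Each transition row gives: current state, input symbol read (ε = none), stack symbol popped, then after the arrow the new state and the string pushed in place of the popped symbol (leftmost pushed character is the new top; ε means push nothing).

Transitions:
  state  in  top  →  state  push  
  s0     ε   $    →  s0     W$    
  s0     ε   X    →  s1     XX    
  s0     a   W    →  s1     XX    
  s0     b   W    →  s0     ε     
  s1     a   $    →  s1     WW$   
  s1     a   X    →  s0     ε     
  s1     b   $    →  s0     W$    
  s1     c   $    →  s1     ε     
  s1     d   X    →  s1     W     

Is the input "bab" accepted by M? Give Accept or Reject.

Reject

(s0, bab, $) ⊢ (s0, bab, W$) ⊢ (s0, ab, $) ⊢ (s0, ab, W$) ⊢ (s1, b, XX$)
No transition applies at (s1, b, XX$); input not fully consumed.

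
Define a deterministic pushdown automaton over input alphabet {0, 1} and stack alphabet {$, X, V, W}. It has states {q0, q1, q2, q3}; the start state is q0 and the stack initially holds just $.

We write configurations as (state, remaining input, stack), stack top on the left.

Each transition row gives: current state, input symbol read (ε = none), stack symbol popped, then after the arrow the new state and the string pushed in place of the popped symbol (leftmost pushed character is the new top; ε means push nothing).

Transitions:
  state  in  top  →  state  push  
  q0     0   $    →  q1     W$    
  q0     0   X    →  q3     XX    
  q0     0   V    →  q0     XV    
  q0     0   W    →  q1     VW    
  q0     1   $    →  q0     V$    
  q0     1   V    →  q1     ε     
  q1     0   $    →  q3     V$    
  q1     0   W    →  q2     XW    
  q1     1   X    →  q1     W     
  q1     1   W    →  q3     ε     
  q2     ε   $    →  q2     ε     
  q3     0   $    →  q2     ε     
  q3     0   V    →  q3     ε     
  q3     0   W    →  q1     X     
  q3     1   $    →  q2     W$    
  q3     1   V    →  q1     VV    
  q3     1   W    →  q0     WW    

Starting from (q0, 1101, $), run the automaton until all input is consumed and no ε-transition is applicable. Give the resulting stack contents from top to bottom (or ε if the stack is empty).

(q0, 1101, $)
  read 1, top $: go to q0, push V$ → (q0, 101, V$)
  read 1, top V: go to q1, push ε → (q1, 01, $)
  read 0, top $: go to q3, push V$ → (q3, 1, V$)
  read 1, top V: go to q1, push VV → (q1, ε, VV$)
All input consumed in state q1 with stack VV$.

VV$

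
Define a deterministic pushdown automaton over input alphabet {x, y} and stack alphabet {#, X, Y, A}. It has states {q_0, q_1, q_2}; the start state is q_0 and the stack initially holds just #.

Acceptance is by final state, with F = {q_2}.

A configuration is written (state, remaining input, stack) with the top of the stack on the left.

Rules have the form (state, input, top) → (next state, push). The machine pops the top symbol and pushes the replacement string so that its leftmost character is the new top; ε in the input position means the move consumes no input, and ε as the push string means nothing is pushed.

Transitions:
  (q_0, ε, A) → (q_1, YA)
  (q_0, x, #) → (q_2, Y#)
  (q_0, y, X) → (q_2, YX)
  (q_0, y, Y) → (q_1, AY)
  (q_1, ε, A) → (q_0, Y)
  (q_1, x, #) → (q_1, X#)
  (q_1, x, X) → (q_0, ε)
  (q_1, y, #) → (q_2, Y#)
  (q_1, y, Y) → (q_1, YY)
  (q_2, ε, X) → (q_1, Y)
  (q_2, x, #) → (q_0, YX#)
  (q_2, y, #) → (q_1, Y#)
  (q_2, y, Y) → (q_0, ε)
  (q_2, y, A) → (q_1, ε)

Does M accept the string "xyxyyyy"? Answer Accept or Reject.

Reject

(q_0, xyxyyyy, #)
  read x, top #: go to q_2, push Y# → (q_2, yxyyyy, Y#)
  read y, top Y: go to q_0, push ε → (q_0, xyyyy, #)
  read x, top #: go to q_2, push Y# → (q_2, yyyy, Y#)
  read y, top Y: go to q_0, push ε → (q_0, yyy, #)
No transition applies at (q_0, yyy, #); input not fully consumed.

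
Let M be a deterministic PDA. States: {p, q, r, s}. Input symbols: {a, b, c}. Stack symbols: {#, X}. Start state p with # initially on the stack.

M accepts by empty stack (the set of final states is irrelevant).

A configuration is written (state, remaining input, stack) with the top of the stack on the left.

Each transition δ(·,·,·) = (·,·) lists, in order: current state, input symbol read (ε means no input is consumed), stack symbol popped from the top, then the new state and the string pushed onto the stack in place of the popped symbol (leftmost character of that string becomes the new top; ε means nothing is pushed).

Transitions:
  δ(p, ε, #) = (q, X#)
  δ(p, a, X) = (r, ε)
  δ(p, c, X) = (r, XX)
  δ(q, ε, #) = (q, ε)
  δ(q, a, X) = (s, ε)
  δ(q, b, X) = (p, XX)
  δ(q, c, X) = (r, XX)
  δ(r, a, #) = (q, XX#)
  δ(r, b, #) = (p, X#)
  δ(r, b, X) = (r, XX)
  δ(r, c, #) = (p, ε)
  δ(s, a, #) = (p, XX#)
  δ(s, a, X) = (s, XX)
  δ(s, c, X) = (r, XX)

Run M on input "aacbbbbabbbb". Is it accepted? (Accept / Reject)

(p, aacbbbbabbbb, #)
  ε-move, top #: go to q, push X# → (q, aacbbbbabbbb, X#)
  read a, top X: go to s, push ε → (s, acbbbbabbbb, #)
  read a, top #: go to p, push XX# → (p, cbbbbabbbb, XX#)
  read c, top X: go to r, push XX → (r, bbbbabbbb, XXX#)
  read b, top X: go to r, push XX → (r, bbbabbbb, XXXX#)
  read b, top X: go to r, push XX → (r, bbabbbb, XXXXX#)
  read b, top X: go to r, push XX → (r, babbbb, XXXXXX#)
  read b, top X: go to r, push XX → (r, abbbb, XXXXXXX#)
No transition applies at (r, abbbb, XXXXXXX#); input not fully consumed.

Reject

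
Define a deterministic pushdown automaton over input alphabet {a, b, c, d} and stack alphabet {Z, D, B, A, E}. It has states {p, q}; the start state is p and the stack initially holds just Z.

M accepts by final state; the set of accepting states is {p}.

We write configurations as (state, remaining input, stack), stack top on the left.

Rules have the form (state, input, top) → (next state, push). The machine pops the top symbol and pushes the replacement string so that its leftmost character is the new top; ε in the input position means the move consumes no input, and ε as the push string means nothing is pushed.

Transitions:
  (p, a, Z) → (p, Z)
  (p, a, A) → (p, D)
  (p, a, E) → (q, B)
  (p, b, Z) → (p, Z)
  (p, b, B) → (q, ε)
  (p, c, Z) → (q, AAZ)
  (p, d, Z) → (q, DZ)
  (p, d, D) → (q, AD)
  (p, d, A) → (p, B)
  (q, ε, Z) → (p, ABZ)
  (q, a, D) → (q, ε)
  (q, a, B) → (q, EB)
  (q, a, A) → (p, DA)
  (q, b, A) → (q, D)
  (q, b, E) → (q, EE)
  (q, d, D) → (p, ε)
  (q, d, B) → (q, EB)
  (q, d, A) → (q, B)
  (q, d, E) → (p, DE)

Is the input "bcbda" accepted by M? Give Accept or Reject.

Accept

(p, bcbda, Z) ⊢ (p, cbda, Z) ⊢ (q, bda, AAZ) ⊢ (q, da, DAZ) ⊢ (p, a, AZ) ⊢ (p, ε, DZ)
All input consumed; state p ∈ F.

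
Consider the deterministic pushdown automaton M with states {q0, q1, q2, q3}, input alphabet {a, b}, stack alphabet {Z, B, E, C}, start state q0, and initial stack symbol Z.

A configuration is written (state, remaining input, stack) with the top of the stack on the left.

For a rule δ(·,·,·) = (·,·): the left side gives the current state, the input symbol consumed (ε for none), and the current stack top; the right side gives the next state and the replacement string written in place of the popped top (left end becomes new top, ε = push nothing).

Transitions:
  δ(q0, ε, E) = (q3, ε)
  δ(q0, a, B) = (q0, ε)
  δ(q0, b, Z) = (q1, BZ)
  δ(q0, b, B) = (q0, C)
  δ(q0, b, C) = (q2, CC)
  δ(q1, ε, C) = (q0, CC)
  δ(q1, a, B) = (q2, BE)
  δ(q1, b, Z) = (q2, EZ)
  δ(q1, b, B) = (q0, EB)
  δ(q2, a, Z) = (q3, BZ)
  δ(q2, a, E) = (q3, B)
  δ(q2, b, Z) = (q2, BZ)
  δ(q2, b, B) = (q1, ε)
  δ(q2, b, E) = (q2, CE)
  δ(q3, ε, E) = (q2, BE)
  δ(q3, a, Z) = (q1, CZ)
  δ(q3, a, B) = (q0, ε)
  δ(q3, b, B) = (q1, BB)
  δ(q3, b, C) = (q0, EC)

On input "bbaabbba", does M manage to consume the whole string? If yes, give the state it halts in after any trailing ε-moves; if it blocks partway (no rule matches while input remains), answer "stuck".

stuck

(q0, bbaabbba, Z)
  read b, top Z: go to q1, push BZ → (q1, baabbba, BZ)
  read b, top B: go to q0, push EB → (q0, aabbba, EBZ)
  ε-move, top E: go to q3, push ε → (q3, aabbba, BZ)
  read a, top B: go to q0, push ε → (q0, abbba, Z)
No transition for (q0, a, top Z); M blocks with input abbba remaining.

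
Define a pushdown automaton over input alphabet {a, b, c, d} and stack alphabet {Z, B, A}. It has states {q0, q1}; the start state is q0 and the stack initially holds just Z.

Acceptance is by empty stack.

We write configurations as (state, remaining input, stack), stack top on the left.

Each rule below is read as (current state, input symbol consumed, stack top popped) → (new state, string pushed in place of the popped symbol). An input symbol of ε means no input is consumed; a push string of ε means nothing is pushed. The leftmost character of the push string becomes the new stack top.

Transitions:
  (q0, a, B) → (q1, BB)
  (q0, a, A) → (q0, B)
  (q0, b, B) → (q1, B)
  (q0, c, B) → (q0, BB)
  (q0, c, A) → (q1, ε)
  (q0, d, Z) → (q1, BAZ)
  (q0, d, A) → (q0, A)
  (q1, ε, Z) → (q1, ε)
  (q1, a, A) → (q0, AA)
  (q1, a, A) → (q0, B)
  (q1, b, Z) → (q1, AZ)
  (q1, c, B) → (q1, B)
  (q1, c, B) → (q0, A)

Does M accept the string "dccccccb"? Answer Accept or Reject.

Reject

No computation consumes all input and empties the stack.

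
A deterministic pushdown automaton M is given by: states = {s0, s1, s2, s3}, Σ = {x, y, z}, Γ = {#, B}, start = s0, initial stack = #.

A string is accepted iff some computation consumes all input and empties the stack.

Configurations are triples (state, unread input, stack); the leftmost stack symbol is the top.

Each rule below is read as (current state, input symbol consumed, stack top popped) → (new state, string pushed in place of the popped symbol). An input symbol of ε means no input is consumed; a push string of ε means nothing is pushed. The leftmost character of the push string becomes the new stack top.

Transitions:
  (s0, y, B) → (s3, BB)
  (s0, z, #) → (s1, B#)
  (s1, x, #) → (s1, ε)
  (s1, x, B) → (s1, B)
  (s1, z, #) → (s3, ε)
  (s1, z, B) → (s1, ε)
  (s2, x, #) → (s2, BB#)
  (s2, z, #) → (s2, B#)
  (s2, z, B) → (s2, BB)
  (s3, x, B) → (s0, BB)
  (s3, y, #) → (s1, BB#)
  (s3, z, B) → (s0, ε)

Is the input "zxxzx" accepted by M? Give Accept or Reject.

Accept

(s0, zxxzx, #)
  read z, top #: go to s1, push B# → (s1, xxzx, B#)
  read x, top B: go to s1, push B → (s1, xzx, B#)
  read x, top B: go to s1, push B → (s1, zx, B#)
  read z, top B: go to s1, push ε → (s1, x, #)
  read x, top #: go to s1, push ε → (s1, ε, ε)
All input consumed and the stack is empty.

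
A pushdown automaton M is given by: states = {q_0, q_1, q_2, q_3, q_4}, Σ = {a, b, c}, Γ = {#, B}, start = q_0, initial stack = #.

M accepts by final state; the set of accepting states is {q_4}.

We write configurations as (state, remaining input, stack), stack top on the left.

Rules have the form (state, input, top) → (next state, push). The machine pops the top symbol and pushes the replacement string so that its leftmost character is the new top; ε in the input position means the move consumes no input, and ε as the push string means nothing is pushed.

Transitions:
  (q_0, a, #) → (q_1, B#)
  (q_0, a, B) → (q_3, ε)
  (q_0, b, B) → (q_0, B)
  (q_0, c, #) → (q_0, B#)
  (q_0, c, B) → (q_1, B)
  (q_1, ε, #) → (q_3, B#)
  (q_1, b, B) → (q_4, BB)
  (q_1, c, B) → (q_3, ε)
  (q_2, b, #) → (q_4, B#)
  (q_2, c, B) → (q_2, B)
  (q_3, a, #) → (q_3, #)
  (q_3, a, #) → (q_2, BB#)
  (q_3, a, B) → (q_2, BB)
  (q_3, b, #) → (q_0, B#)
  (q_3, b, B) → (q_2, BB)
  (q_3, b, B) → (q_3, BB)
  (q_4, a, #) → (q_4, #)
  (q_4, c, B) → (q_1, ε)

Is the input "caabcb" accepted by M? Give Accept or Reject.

One accepting computation: (q_0, caabcb, #) ⊢ (q_0, aabcb, B#) ⊢ (q_3, abcb, #) ⊢ (q_3, bcb, #) ⊢ (q_0, cb, B#) ⊢ (q_1, b, B#) ⊢ (q_4, ε, BB#)
All input consumed and state q_4 ∈ F.

Accept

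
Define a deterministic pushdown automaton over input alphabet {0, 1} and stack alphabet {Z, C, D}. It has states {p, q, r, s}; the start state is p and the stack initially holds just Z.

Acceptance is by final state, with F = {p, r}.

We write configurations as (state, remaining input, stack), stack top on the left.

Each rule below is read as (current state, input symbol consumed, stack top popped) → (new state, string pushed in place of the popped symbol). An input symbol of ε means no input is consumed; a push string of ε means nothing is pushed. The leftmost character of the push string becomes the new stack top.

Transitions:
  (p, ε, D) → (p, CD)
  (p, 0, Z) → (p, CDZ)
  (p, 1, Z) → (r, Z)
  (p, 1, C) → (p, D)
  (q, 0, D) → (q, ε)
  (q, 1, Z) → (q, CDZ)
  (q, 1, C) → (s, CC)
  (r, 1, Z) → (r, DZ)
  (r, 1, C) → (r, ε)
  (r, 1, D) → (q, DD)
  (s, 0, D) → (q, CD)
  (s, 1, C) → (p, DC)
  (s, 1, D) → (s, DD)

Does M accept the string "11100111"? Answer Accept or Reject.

(p, 11100111, Z)
  read 1, top Z: go to r, push Z → (r, 1100111, Z)
  read 1, top Z: go to r, push DZ → (r, 100111, DZ)
  read 1, top D: go to q, push DD → (q, 00111, DDZ)
  read 0, top D: go to q, push ε → (q, 0111, DZ)
  read 0, top D: go to q, push ε → (q, 111, Z)
  read 1, top Z: go to q, push CDZ → (q, 11, CDZ)
  read 1, top C: go to s, push CC → (s, 1, CCDZ)
  read 1, top C: go to p, push DC → (p, ε, DCCDZ)
All input consumed; state p ∈ F.

Accept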